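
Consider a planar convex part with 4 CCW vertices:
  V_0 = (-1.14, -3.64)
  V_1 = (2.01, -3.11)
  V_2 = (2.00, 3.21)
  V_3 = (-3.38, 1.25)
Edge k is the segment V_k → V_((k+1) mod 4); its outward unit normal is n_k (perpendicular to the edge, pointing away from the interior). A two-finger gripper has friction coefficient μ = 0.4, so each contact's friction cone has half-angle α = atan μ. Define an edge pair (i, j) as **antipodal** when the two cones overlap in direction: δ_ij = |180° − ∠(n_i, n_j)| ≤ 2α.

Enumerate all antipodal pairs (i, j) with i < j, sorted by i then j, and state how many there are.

α = atan 0.4 = 21.80°;  2α = 43.60°
n_0 = (+0.1659, -0.9861)
n_1 = (+1.0000, +0.0016)
n_2 = (-0.3423, +0.9396)
n_3 = (-0.9092, -0.4165)
  (0,1): δ = 99.46°  ·
  (0,2): δ = 10.47°  ✓
  (0,3): δ = 105.06°  ·
  (1,2): δ = 70.07°  ·
  (1,3): δ = 24.52°  ✓
  (2,3): δ = 85.41°  ·
antipodal pairs: 2

count = 2; pairs: (0,2), (1,3)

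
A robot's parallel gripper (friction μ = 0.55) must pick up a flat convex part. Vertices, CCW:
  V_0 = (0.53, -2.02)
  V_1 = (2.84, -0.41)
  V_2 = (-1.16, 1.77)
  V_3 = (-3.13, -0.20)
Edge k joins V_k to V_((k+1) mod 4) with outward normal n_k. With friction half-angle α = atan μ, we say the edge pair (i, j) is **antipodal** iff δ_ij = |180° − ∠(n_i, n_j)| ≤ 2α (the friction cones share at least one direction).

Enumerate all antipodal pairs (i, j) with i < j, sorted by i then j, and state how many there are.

count = 2; pairs: (0,2), (1,3)

α = atan 0.55 = 28.81°;  2α = 57.62°
n_0 = (+0.5718, -0.8204)
n_1 = (+0.4785, +0.8781)
n_2 = (-0.7071, +0.7071)
n_3 = (-0.4453, -0.8954)
  (0,1): δ = 63.47°  ·
  (0,2): δ = 10.12°  ✓
  (0,3): δ = 118.68°  ·
  (1,2): δ = 106.41°  ·
  (1,3): δ = 2.15°  ✓
  (2,3): δ = 71.44°  ·
antipodal pairs: 2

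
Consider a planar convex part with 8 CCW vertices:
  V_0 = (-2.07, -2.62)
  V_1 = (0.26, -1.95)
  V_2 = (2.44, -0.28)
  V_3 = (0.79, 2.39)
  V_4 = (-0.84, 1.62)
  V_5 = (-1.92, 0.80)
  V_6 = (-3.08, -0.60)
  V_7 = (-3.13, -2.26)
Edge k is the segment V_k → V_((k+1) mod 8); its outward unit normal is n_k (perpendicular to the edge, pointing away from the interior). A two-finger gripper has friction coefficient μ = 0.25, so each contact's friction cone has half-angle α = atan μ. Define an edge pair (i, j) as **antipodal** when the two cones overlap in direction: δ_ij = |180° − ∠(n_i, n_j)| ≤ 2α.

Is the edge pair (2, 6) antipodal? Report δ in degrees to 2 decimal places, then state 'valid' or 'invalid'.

α = atan 0.25 = 14.04°;  2α = 28.07°
edge 2: e_2 = (-1.65, +2.67);  n_2 = (+0.8507, +0.5257)
edge 6: e_6 = (-0.05, -1.66);  n_6 = (-0.9995, +0.0301)
∠(n_2, n_6) = 146.56°
δ = |180° − 146.56°| = 33.44°
33.44° > 2α = 28.07°  →  invalid

δ = 33.44°, invalid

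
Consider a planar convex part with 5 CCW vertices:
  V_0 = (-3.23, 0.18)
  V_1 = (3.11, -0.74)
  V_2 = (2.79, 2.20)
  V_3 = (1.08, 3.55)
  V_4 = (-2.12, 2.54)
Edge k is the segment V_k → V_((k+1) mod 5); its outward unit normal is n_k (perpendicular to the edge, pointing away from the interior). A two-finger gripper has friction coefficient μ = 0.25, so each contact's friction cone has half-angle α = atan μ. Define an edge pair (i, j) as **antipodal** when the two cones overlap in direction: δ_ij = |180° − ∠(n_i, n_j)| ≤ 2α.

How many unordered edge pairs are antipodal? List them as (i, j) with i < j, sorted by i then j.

count = 1; pairs: (0,3)

α = atan 0.25 = 14.04°;  2α = 28.07°
n_0 = (-0.1436, -0.9896)
n_1 = (+0.9941, +0.1082)
n_2 = (+0.6196, +0.7849)
n_3 = (-0.3010, +0.9536)
n_4 = (-0.9049, +0.4256)
  (0,1): δ = 75.53°  ·
  (0,2): δ = 30.03°  ·
  (0,3): δ = 25.77°  ✓
  (0,4): δ = 73.07°  ·
  (1,2): δ = 134.50°  ·
  (1,3): δ = 78.69°  ·
  (1,4): δ = 31.40°  ·
  (2,3): δ = 124.19°  ·
  (2,4): δ = 76.90°  ·
  (3,4): δ = 132.71°  ·
antipodal pairs: 1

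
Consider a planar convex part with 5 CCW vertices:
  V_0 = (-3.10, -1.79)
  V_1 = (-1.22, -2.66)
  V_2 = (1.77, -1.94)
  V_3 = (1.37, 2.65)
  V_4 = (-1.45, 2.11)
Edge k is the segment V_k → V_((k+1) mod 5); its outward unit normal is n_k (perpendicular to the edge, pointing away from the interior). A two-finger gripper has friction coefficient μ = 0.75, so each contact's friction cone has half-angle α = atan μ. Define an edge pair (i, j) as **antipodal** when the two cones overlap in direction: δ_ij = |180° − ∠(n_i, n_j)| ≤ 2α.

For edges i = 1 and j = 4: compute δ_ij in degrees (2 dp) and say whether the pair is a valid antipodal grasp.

δ = 53.53°, valid

α = atan 0.75 = 36.87°;  2α = 73.74°
edge 1: e_1 = (+2.99, +0.72);  n_1 = (+0.2341, -0.9722)
edge 4: e_4 = (-1.65, -3.90);  n_4 = (-0.9210, +0.3896)
∠(n_1, n_4) = 126.47°
δ = |180° − 126.47°| = 53.53°
53.53° ≤ 2α = 73.74°  →  valid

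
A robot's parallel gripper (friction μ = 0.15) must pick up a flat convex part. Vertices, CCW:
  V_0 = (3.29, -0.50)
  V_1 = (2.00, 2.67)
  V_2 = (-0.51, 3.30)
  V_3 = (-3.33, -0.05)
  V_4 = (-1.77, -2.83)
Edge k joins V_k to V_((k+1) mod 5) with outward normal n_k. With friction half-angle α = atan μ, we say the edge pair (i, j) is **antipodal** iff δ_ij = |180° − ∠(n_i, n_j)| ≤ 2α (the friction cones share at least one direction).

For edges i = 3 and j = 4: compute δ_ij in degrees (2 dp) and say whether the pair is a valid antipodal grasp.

α = atan 0.15 = 8.53°;  2α = 17.06°
edge 3: e_3 = (+1.56, -2.78);  n_3 = (-0.8721, -0.4894)
edge 4: e_4 = (+5.06, +2.33);  n_4 = (+0.4183, -0.9083)
∠(n_3, n_4) = 85.43°
δ = |180° − 85.43°| = 94.57°
94.57° > 2α = 17.06°  →  invalid

δ = 94.57°, invalid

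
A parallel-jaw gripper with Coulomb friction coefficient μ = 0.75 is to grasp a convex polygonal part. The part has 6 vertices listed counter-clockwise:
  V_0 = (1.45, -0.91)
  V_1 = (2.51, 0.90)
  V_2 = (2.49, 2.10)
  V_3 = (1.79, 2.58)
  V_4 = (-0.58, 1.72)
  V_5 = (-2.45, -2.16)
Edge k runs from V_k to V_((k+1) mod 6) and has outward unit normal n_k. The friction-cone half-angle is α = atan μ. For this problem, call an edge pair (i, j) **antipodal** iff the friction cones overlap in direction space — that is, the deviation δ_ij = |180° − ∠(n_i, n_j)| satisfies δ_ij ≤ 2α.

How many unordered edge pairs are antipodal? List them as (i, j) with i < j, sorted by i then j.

α = atan 0.75 = 36.87°;  2α = 73.74°
n_0 = (+0.8629, -0.5054)
n_1 = (+0.9999, +0.0167)
n_2 = (+0.5655, +0.8247)
n_3 = (-0.3411, +0.9400)
n_4 = (-0.9008, +0.4342)
n_5 = (+0.3052, -0.9523)
  (0,1): δ = 148.69°  ·
  (0,2): δ = 94.08°  ·
  (0,3): δ = 39.70°  ✓
  (0,4): δ = 4.62°  ✓
  (0,5): δ = 138.13°  ·
  (1,2): δ = 125.39°  ·
  (1,3): δ = 71.01°  ✓
  (1,4): δ = 26.69°  ✓
  (1,5): δ = 106.82°  ·
  (2,3): δ = 125.62°  ·
  (2,4): δ = 81.29°  ·
  (2,5): δ = 52.21°  ✓
  (3,4): δ = 135.68°  ·
  (3,5): δ = 2.17°  ✓
  (4,5): δ = 46.50°  ✓
antipodal pairs: 7

count = 7; pairs: (0,3), (0,4), (1,3), (1,4), (2,5), (3,5), (4,5)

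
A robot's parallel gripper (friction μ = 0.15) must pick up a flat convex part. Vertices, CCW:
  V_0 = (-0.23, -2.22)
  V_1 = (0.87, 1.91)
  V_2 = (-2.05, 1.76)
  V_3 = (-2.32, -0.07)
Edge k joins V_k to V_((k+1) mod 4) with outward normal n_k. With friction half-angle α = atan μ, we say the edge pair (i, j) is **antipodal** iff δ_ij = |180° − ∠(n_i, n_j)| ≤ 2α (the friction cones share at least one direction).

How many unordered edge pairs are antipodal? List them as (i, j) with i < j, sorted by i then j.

count = 1; pairs: (0,2)

α = atan 0.15 = 8.53°;  2α = 17.06°
n_0 = (+0.9663, -0.2574)
n_1 = (-0.0513, +0.9987)
n_2 = (-0.9893, +0.1460)
n_3 = (-0.7170, -0.6970)
  (0,1): δ = 72.15°  ·
  (0,2): δ = 6.52°  ✓
  (0,3): δ = 59.10°  ·
  (1,2): δ = 101.33°  ·
  (1,3): δ = 48.75°  ·
  (2,3): δ = 127.42°  ·
antipodal pairs: 1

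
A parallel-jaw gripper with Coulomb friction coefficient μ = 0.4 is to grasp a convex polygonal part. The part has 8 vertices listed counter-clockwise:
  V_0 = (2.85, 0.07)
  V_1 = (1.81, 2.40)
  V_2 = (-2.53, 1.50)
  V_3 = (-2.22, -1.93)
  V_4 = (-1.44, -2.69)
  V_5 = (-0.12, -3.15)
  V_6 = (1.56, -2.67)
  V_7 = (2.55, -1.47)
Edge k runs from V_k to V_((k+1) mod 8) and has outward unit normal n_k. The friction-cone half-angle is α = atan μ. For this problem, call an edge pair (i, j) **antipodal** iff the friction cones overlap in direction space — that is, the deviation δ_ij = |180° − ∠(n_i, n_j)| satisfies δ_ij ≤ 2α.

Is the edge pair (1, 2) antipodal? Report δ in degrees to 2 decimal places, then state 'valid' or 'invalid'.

δ = 96.55°, invalid

α = atan 0.4 = 21.80°;  2α = 43.60°
edge 1: e_1 = (-4.34, -0.90);  n_1 = (-0.2031, +0.9792)
edge 2: e_2 = (+0.31, -3.43);  n_2 = (-0.9959, -0.0900)
∠(n_1, n_2) = 83.45°
δ = |180° − 83.45°| = 96.55°
96.55° > 2α = 43.60°  →  invalid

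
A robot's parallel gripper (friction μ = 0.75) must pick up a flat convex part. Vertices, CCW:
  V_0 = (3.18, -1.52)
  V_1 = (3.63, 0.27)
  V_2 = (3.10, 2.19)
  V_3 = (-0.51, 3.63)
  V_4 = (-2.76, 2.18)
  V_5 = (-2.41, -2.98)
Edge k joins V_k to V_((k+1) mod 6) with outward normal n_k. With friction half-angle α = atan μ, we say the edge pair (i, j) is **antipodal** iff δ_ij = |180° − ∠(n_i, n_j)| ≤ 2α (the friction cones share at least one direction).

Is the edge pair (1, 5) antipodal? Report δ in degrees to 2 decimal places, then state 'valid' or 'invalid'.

α = atan 0.75 = 36.87°;  2α = 73.74°
edge 1: e_1 = (-0.53, +1.92);  n_1 = (+0.9639, +0.2661)
edge 5: e_5 = (+5.59, +1.46);  n_5 = (+0.2527, -0.9675)
∠(n_1, n_5) = 90.79°
δ = |180° − 90.79°| = 89.21°
89.21° > 2α = 73.74°  →  invalid

δ = 89.21°, invalid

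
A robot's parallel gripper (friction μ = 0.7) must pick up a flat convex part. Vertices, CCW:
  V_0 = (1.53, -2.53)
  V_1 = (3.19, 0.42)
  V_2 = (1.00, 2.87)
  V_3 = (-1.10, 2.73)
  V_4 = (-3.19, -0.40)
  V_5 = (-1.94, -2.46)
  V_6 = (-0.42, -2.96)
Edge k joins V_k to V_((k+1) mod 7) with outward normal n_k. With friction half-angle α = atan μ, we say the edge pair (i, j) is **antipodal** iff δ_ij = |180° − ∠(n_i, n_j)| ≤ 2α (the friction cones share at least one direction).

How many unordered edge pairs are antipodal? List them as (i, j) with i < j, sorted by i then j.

count = 10; pairs: (0,2), (0,3), (0,4), (1,4), (1,5), (1,6), (2,4), (2,5), (2,6), (3,6)

α = atan 0.7 = 34.99°;  2α = 69.98°
n_0 = (+0.8715, -0.4904)
n_1 = (+0.7456, +0.6664)
n_2 = (-0.0665, +0.9978)
n_3 = (-0.8316, +0.5553)
n_4 = (-0.8549, -0.5188)
n_5 = (-0.3125, -0.9499)
n_6 = (+0.2153, -0.9765)
  (0,1): δ = 108.84°  ·
  (0,2): δ = 56.82°  ✓
  (0,3): δ = 4.37°  ✓
  (0,4): δ = 60.62°  ✓
  (0,5): δ = 101.16°  ·
  (0,6): δ = 131.80°  ·
  (1,2): δ = 127.98°  ·
  (1,3): δ = 75.53°  ·
  (1,4): δ = 10.54°  ✓
  (1,5): δ = 30.00°  ✓
  (1,6): δ = 60.64°  ✓
  (2,3): δ = 127.55°  ·
  (2,4): δ = 62.56°  ✓
  (2,5): δ = 22.02°  ✓
  (2,6): δ = 8.62°  ✓
  (3,4): δ = 115.02°  ·
  (3,5): δ = 74.48°  ·
  (3,6): δ = 43.83°  ✓
  (4,5): δ = 139.46°  ·
  (4,6): δ = 108.81°  ·
  (5,6): δ = 149.36°  ·
antipodal pairs: 10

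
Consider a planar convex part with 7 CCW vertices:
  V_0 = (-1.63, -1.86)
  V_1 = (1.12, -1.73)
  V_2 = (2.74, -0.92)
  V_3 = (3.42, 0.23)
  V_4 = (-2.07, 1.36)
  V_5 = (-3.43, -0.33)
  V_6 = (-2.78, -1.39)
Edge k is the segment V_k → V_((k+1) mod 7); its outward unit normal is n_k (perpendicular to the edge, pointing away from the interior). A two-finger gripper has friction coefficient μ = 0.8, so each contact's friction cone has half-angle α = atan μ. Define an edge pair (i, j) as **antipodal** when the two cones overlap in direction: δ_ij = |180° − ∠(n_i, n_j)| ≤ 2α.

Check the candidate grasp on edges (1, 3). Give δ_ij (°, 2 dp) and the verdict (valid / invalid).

α = atan 0.8 = 38.66°;  2α = 77.32°
edge 1: e_1 = (+1.62, +0.81);  n_1 = (+0.4472, -0.8944)
edge 3: e_3 = (-5.49, +1.13);  n_3 = (+0.2016, +0.9795)
∠(n_1, n_3) = 141.80°
δ = |180° − 141.80°| = 38.20°
38.20° ≤ 2α = 77.32°  →  valid

δ = 38.20°, valid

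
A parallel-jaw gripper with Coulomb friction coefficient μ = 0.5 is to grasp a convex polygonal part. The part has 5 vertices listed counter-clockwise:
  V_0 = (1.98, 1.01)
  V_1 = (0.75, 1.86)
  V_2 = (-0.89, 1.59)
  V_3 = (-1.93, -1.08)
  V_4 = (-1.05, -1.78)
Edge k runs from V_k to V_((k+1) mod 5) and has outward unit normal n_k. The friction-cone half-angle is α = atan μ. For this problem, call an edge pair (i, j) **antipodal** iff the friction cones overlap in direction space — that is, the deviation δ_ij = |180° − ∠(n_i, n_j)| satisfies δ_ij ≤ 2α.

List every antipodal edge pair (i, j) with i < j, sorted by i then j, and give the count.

count = 4; pairs: (0,3), (1,3), (1,4), (2,4)

α = atan 0.5 = 26.57°;  2α = 53.13°
n_0 = (+0.5685, +0.8227)
n_1 = (-0.1624, +0.9867)
n_2 = (-0.9318, +0.3630)
n_3 = (-0.6225, -0.7826)
n_4 = (+0.6774, -0.7356)
  (0,1): δ = 136.00°  ·
  (0,2): δ = 76.63°  ·
  (0,3): δ = 3.85°  ✓
  (0,4): δ = 77.29°  ·
  (1,2): δ = 120.63°  ·
  (1,3): δ = 47.85°  ✓
  (1,4): δ = 33.29°  ✓
  (2,3): δ = 107.22°  ·
  (2,4): δ = 26.08°  ✓
  (3,4): δ = 98.86°  ·
antipodal pairs: 4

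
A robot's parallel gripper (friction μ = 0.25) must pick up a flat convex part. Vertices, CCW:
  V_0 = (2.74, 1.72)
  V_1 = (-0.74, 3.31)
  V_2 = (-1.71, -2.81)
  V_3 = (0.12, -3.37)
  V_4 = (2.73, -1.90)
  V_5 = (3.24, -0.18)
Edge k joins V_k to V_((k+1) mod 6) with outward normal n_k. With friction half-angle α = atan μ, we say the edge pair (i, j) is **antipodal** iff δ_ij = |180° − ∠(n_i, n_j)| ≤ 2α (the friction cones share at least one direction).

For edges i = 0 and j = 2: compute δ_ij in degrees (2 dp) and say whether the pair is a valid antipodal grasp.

δ = 7.54°, valid

α = atan 0.25 = 14.04°;  2α = 28.07°
edge 0: e_0 = (-3.48, +1.59);  n_0 = (+0.4156, +0.9096)
edge 2: e_2 = (+1.83, -0.56);  n_2 = (-0.2926, -0.9562)
∠(n_0, n_2) = 172.46°
δ = |180° − 172.46°| = 7.54°
7.54° ≤ 2α = 28.07°  →  valid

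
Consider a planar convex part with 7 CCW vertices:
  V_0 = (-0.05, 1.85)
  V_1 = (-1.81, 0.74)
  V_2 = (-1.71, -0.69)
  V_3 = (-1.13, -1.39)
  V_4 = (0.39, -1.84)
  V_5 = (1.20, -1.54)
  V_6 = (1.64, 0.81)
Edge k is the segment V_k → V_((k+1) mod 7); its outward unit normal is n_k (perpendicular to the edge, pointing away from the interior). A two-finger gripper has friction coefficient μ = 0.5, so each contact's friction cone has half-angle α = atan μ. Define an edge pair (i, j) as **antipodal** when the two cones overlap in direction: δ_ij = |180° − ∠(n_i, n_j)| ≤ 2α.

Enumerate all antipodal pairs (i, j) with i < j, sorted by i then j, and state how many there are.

α = atan 0.5 = 26.57°;  2α = 53.13°
n_0 = (-0.5335, +0.8458)
n_1 = (-0.9976, -0.0698)
n_2 = (-0.7700, -0.6380)
n_3 = (-0.2839, -0.9589)
n_4 = (+0.3473, -0.9377)
n_5 = (+0.9829, -0.1840)
n_6 = (+0.5241, +0.8517)
  (0,1): δ = 118.24°  ·
  (0,2): δ = 82.59°  ·
  (0,3): δ = 48.73°  ✓
  (0,4): δ = 11.92°  ✓
  (0,5): δ = 47.16°  ✓
  (0,6): δ = 116.15°  ·
  (1,2): δ = 144.36°  ·
  (1,3): δ = 110.49°  ·
  (1,4): δ = 73.68°  ·
  (1,5): δ = 14.61°  ✓
  (1,6): δ = 54.39°  ·
  (2,3): δ = 146.14°  ·
  (2,4): δ = 109.32°  ·
  (2,5): δ = 50.25°  ✓
  (2,6): δ = 18.75°  ✓
  (3,4): δ = 143.19°  ·
  (3,5): δ = 84.11°  ·
  (3,6): δ = 15.12°  ✓
  (4,5): δ = 120.93°  ·
  (4,6): δ = 51.93°  ✓
  (5,6): δ = 111.00°  ·
antipodal pairs: 8

count = 8; pairs: (0,3), (0,4), (0,5), (1,5), (2,5), (2,6), (3,6), (4,6)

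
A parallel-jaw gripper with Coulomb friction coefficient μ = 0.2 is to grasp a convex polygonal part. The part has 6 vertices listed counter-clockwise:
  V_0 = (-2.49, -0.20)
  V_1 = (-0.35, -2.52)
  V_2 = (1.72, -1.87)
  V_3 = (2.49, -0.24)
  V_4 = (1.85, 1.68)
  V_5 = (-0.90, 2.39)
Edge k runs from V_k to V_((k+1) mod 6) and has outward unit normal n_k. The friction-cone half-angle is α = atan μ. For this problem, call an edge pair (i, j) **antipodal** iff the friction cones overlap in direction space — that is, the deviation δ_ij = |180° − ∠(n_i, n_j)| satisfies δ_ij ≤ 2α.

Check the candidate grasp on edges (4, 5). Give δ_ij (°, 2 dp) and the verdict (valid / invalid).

δ = 107.07°, invalid

α = atan 0.2 = 11.31°;  2α = 22.62°
edge 4: e_4 = (-2.75, +0.71);  n_4 = (+0.2500, +0.9682)
edge 5: e_5 = (-1.59, -2.59);  n_5 = (-0.8522, +0.5232)
∠(n_4, n_5) = 72.93°
δ = |180° − 72.93°| = 107.07°
107.07° > 2α = 22.62°  →  invalid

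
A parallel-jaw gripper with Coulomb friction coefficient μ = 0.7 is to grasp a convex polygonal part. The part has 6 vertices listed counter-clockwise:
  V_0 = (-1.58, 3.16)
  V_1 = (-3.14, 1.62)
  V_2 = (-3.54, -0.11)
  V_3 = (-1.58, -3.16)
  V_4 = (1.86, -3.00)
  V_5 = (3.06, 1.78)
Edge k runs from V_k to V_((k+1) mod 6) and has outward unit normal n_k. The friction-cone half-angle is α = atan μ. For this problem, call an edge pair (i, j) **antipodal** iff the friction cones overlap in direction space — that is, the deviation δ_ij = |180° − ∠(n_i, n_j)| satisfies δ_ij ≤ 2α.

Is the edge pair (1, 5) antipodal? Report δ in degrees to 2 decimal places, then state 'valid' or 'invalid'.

δ = 86.46°, invalid

α = atan 0.7 = 34.99°;  2α = 69.98°
edge 1: e_1 = (-0.40, -1.73);  n_1 = (-0.9743, +0.2253)
edge 5: e_5 = (-4.64, +1.38);  n_5 = (+0.2851, +0.9585)
∠(n_1, n_5) = 93.54°
δ = |180° − 93.54°| = 86.46°
86.46° > 2α = 69.98°  →  invalid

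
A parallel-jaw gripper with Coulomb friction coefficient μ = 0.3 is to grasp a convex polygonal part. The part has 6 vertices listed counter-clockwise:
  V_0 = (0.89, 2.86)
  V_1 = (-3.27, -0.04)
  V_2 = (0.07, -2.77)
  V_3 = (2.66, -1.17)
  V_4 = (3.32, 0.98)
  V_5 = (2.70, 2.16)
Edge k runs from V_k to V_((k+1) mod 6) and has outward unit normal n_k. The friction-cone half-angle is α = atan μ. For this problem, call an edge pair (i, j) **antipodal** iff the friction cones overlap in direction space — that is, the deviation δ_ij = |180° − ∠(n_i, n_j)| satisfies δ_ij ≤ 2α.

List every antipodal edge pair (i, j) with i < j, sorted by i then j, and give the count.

count = 3; pairs: (0,2), (1,4), (1,5)

α = atan 0.3 = 16.70°;  2α = 33.40°
n_0 = (-0.5719, +0.8203)
n_1 = (-0.6329, -0.7743)
n_2 = (+0.5256, -0.8508)
n_3 = (+0.9560, -0.2935)
n_4 = (+0.8852, +0.4651)
n_5 = (+0.3607, +0.9327)
  (0,1): δ = 74.14°  ·
  (0,2): δ = 3.17°  ✓
  (0,3): δ = 38.05°  ·
  (0,4): δ = 82.84°  ·
  (0,5): δ = 123.98°  ·
  (1,2): δ = 109.03°  ·
  (1,3): δ = 67.80°  ·
  (1,4): δ = 23.02°  ✓
  (1,5): δ = 18.12°  ✓
  (2,3): δ = 138.77°  ·
  (2,4): δ = 93.99°  ·
  (2,5): δ = 52.85°  ·
  (3,4): δ = 135.22°  ·
  (3,5): δ = 94.08°  ·
  (4,5): δ = 138.86°  ·
antipodal pairs: 3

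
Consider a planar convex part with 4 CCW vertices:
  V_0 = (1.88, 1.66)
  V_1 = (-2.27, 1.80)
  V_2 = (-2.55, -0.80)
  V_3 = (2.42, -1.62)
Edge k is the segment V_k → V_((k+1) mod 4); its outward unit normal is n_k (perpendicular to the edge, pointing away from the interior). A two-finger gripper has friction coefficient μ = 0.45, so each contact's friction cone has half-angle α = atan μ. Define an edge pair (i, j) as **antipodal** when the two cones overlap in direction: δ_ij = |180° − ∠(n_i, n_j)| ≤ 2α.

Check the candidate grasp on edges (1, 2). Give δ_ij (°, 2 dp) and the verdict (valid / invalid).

δ = 93.22°, invalid

α = atan 0.45 = 24.23°;  2α = 48.46°
edge 1: e_1 = (-0.28, -2.60);  n_1 = (-0.9943, +0.1071)
edge 2: e_2 = (+4.97, -0.82);  n_2 = (-0.1628, -0.9867)
∠(n_1, n_2) = 86.78°
δ = |180° − 86.78°| = 93.22°
93.22° > 2α = 48.46°  →  invalid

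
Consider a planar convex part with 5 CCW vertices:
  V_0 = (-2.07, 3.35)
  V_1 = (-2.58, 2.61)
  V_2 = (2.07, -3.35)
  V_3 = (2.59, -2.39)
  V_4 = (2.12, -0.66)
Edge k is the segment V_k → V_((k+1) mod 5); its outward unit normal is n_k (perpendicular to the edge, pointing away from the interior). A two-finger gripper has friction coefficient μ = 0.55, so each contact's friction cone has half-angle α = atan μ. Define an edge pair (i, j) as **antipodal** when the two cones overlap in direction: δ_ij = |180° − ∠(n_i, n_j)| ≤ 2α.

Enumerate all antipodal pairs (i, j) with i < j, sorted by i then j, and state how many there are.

count = 4; pairs: (0,2), (0,3), (1,3), (1,4)

α = atan 0.55 = 28.81°;  2α = 57.62°
n_0 = (-0.8234, +0.5675)
n_1 = (-0.7884, -0.6151)
n_2 = (+0.8793, -0.4763)
n_3 = (+0.9650, +0.2622)
n_4 = (+0.6914, +0.7225)
  (0,1): δ = 107.46°  ·
  (0,2): δ = 6.13°  ✓
  (0,3): δ = 49.77°  ✓
  (0,4): δ = 80.83°  ·
  (1,2): δ = 66.40°  ·
  (1,3): δ = 22.76°  ✓
  (1,4): δ = 8.30°  ✓
  (2,3): δ = 136.36°  ·
  (2,4): δ = 105.30°  ·
  (3,4): δ = 148.94°  ·
antipodal pairs: 4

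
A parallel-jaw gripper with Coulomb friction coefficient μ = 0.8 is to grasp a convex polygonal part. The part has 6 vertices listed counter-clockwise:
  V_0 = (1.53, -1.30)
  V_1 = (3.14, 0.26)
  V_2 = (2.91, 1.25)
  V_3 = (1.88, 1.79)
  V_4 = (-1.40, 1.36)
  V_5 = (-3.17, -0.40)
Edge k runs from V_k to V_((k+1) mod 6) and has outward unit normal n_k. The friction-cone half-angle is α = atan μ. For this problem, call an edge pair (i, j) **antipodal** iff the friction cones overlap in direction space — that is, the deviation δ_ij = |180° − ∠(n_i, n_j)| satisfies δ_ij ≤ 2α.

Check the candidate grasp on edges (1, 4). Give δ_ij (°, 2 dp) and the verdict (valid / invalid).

α = atan 0.8 = 38.66°;  2α = 77.32°
edge 1: e_1 = (-0.23, +0.99);  n_1 = (+0.9741, +0.2263)
edge 4: e_4 = (-1.77, -1.76);  n_4 = (-0.7051, +0.7091)
∠(n_1, n_4) = 121.76°
δ = |180° − 121.76°| = 58.24°
58.24° ≤ 2α = 77.32°  →  valid

δ = 58.24°, valid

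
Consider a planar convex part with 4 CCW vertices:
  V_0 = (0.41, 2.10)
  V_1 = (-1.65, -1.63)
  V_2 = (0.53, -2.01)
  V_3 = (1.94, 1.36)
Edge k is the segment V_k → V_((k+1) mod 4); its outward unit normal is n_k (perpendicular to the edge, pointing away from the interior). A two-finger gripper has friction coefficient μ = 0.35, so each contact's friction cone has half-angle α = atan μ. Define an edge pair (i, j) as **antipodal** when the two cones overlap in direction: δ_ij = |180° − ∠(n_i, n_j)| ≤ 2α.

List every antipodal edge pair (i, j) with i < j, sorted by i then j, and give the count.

count = 2; pairs: (0,2), (1,3)

α = atan 0.35 = 19.29°;  2α = 38.58°
n_0 = (-0.8754, +0.4834)
n_1 = (-0.1717, -0.9851)
n_2 = (+0.9225, -0.3860)
n_3 = (+0.4354, +0.9002)
  (0,1): δ = 70.98°  ·
  (0,2): δ = 6.21°  ✓
  (0,3): δ = 93.10°  ·
  (1,2): δ = 102.82°  ·
  (1,3): δ = 15.92°  ✓
  (2,3): δ = 93.11°  ·
antipodal pairs: 2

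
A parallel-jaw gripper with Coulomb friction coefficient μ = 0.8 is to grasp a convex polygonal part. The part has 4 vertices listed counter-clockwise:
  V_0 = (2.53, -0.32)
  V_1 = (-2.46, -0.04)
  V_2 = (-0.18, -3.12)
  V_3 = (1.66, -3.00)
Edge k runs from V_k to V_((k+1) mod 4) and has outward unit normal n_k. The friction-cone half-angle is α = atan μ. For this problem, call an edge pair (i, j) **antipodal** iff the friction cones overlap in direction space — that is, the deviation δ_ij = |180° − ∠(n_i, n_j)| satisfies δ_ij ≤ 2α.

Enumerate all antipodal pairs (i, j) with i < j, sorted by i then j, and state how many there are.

count = 4; pairs: (0,1), (0,2), (0,3), (1,3)

α = atan 0.8 = 38.66°;  2α = 77.32°
n_0 = (+0.0560, +0.9984)
n_1 = (-0.8037, -0.5950)
n_2 = (+0.0651, -0.9979)
n_3 = (+0.9511, -0.3088)
  (0,1): δ = 50.28°  ✓
  (0,2): δ = 6.94°  ✓
  (0,3): δ = 75.23°  ✓
  (1,2): δ = 122.78°  ·
  (1,3): δ = 54.50°  ✓
  (2,3): δ = 111.72°  ·
antipodal pairs: 4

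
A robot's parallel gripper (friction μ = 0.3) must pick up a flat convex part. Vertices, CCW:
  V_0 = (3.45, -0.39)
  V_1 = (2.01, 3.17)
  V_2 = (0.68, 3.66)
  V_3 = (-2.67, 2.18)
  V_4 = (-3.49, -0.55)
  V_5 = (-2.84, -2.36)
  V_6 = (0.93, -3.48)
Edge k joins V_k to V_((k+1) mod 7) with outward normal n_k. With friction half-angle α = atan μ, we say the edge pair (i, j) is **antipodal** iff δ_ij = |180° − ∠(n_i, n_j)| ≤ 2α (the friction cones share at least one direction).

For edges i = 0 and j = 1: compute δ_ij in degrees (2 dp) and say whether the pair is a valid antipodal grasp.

δ = 132.25°, invalid

α = atan 0.3 = 16.70°;  2α = 33.40°
edge 0: e_0 = (-1.44, +3.56);  n_0 = (+0.9270, +0.3750)
edge 1: e_1 = (-1.33, +0.49);  n_1 = (+0.3457, +0.9383)
∠(n_0, n_1) = 47.75°
δ = |180° − 47.75°| = 132.25°
132.25° > 2α = 33.40°  →  invalid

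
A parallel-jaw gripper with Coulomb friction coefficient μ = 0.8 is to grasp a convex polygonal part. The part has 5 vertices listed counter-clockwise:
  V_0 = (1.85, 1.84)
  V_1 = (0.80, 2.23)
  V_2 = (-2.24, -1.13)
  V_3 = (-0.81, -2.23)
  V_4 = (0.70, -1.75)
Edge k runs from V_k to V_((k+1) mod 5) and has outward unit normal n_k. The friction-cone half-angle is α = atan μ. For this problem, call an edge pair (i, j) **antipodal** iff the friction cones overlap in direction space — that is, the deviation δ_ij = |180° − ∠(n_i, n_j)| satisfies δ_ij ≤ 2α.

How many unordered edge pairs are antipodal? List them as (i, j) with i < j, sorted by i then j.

α = atan 0.8 = 38.66°;  2α = 77.32°
n_0 = (+0.3482, +0.9374)
n_1 = (-0.7415, +0.6709)
n_2 = (-0.6097, -0.7926)
n_3 = (+0.3029, -0.9530)
n_4 = (+0.9523, -0.3051)
  (0,1): δ = 111.76°  ·
  (0,2): δ = 17.19°  ✓
  (0,3): δ = 38.01°  ✓
  (0,4): δ = 92.61°  ·
  (1,2): δ = 85.43°  ·
  (1,3): δ = 30.23°  ✓
  (1,4): δ = 24.38°  ✓
  (2,3): δ = 124.80°  ·
  (2,4): δ = 70.19°  ✓
  (3,4): δ = 125.40°  ·
antipodal pairs: 5

count = 5; pairs: (0,2), (0,3), (1,3), (1,4), (2,4)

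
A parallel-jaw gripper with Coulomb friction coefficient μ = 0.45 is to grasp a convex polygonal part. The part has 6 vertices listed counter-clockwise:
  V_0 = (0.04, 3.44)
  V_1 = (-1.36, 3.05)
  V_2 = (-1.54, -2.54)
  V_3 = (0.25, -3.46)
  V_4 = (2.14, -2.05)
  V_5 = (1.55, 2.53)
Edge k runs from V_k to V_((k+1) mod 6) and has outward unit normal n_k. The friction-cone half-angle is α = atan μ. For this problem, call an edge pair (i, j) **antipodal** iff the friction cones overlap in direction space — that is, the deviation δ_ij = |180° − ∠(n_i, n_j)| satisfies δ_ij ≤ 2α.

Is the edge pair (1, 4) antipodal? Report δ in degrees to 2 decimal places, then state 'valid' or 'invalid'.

α = atan 0.45 = 24.23°;  2α = 48.46°
edge 1: e_1 = (-0.18, -5.59);  n_1 = (-0.9995, +0.0322)
edge 4: e_4 = (-0.59, +4.58);  n_4 = (+0.9918, +0.1278)
∠(n_1, n_4) = 170.82°
δ = |180° − 170.82°| = 9.18°
9.18° ≤ 2α = 48.46°  →  valid

δ = 9.18°, valid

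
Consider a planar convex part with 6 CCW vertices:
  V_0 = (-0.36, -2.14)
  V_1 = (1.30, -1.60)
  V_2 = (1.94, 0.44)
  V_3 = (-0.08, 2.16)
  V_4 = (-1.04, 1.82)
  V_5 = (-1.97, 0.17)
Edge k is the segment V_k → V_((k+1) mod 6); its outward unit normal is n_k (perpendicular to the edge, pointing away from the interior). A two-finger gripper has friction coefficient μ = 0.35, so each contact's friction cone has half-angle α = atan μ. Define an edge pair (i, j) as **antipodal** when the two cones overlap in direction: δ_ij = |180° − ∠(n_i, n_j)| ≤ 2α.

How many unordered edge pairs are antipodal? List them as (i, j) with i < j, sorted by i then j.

count = 3; pairs: (0,3), (1,4), (2,5)

α = atan 0.35 = 19.29°;  2α = 38.58°
n_0 = (+0.3093, -0.9509)
n_1 = (+0.9541, -0.2993)
n_2 = (+0.6483, +0.7614)
n_3 = (-0.3338, +0.9426)
n_4 = (-0.8712, +0.4910)
n_5 = (-0.8204, -0.5718)
  (0,1): δ = 125.44°  ·
  (0,2): δ = 58.43°  ·
  (0,3): δ = 1.48°  ✓
  (0,4): δ = 42.57°  ·
  (0,5): δ = 106.86°  ·
  (1,2): δ = 113.00°  ·
  (1,3): δ = 53.08°  ·
  (1,4): δ = 11.99°  ✓
  (1,5): δ = 52.29°  ·
  (2,3): δ = 120.08°  ·
  (2,4): δ = 78.99°  ·
  (2,5): δ = 14.71°  ✓
  (3,4): δ = 138.91°  ·
  (3,5): δ = 74.63°  ·
  (4,5): δ = 115.72°  ·
antipodal pairs: 3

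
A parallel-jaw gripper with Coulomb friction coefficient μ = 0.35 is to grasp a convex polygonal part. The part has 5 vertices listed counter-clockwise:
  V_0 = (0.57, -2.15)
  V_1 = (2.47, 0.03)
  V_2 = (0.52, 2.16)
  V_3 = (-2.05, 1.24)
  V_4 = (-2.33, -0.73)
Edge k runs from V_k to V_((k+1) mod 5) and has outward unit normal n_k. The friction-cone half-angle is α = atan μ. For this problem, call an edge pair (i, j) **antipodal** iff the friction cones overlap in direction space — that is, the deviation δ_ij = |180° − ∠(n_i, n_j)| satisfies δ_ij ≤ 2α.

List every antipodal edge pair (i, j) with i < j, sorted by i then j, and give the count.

count = 3; pairs: (0,2), (0,3), (1,4)

α = atan 0.35 = 19.29°;  2α = 38.58°
n_0 = (+0.7539, -0.6570)
n_1 = (+0.7376, +0.6753)
n_2 = (-0.3370, +0.9415)
n_3 = (-0.9900, +0.1407)
n_4 = (-0.4398, -0.8981)
  (0,1): δ = 96.45°  ·
  (0,2): δ = 29.23°  ✓
  (0,3): δ = 32.98°  ✓
  (0,4): δ = 104.99°  ·
  (1,2): δ = 112.78°  ·
  (1,3): δ = 50.56°  ·
  (1,4): δ = 21.44°  ✓
  (2,3): δ = 117.79°  ·
  (2,4): δ = 45.79°  ·
  (3,4): δ = 108.00°  ·
antipodal pairs: 3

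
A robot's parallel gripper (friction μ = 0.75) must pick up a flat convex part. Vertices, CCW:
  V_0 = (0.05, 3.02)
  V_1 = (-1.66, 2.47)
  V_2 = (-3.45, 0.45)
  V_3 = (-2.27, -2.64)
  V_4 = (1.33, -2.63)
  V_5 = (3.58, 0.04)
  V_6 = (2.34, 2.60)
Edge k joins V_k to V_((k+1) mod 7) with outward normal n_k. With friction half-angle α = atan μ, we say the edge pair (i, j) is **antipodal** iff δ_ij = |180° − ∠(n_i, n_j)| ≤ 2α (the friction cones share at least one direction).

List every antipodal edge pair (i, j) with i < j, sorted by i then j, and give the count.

count = 11; pairs: (0,3), (0,4), (1,3), (1,4), (1,5), (2,4), (2,5), (2,6), (3,5), (3,6), (4,6)

α = atan 0.75 = 36.87°;  2α = 73.74°
n_0 = (-0.3062, +0.9520)
n_1 = (-0.7484, +0.6632)
n_2 = (-0.9342, -0.3567)
n_3 = (+0.0028, -1.0000)
n_4 = (+0.7647, -0.6444)
n_5 = (+0.9000, +0.4359)
n_6 = (+0.1804, +0.9836)
  (0,1): δ = 149.38°  ·
  (0,2): δ = 86.93°  ·
  (0,3): δ = 17.67°  ✓
  (0,4): δ = 32.05°  ✓
  (0,5): δ = 98.01°  ·
  (0,6): δ = 151.78°  ·
  (1,2): δ = 117.55°  ·
  (1,3): δ = 48.30°  ✓
  (1,4): δ = 1.42°  ✓
  (1,5): δ = 67.39°  ✓
  (1,6): δ = 121.15°  ·
  (2,3): δ = 110.74°  ·
  (2,4): δ = 61.02°  ✓
  (2,5): δ = 4.94°  ✓
  (2,6): δ = 58.71°  ✓
  (3,4): δ = 130.28°  ·
  (3,5): δ = 64.31°  ✓
  (3,6): δ = 10.55°  ✓
  (4,5): δ = 114.03°  ·
  (4,6): δ = 60.27°  ✓
  (5,6): δ = 126.24°  ·
antipodal pairs: 11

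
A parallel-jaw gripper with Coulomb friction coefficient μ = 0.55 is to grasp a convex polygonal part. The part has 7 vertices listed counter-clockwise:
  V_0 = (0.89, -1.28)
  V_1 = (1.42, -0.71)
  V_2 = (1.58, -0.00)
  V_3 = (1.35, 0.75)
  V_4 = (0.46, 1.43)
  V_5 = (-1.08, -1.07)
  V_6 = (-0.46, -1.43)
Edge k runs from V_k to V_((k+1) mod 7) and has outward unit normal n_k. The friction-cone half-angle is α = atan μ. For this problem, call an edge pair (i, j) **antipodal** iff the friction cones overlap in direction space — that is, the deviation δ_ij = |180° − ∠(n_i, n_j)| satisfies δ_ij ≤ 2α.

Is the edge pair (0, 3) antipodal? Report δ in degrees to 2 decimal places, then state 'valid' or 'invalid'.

α = atan 0.55 = 28.81°;  2α = 57.62°
edge 0: e_0 = (+0.53, +0.57);  n_0 = (+0.7323, -0.6809)
edge 3: e_3 = (-0.89, +0.68);  n_3 = (+0.6071, +0.7946)
∠(n_0, n_3) = 95.54°
δ = |180° − 95.54°| = 84.46°
84.46° > 2α = 57.62°  →  invalid

δ = 84.46°, invalid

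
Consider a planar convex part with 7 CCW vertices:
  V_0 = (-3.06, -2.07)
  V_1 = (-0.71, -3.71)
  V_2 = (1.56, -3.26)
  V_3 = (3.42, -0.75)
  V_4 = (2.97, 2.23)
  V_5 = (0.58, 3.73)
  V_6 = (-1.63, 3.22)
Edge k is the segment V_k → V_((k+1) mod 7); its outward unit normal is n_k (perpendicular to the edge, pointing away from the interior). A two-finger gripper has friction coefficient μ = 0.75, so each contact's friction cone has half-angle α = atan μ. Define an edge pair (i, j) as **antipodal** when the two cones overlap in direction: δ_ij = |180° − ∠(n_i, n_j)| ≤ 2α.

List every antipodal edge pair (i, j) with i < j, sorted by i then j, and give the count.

count = 10; pairs: (0,3), (0,4), (0,5), (1,4), (1,5), (1,6), (2,5), (2,6), (3,6), (4,6)

α = atan 0.75 = 36.87°;  2α = 73.74°
n_0 = (-0.5723, -0.8201)
n_1 = (+0.1945, -0.9809)
n_2 = (+0.8034, -0.5954)
n_3 = (+0.9888, +0.1493)
n_4 = (+0.5316, +0.8470)
n_5 = (-0.2249, +0.9744)
n_6 = (-0.9654, +0.2610)
  (0,1): δ = 133.88°  ·
  (0,2): δ = 91.63°  ·
  (0,3): δ = 46.50°  ✓
  (0,4): δ = 2.80°  ✓
  (0,5): δ = 47.90°  ✓
  (0,6): δ = 109.78°  ·
  (1,2): δ = 137.75°  ·
  (1,3): δ = 92.63°  ·
  (1,4): δ = 43.33°  ✓
  (1,5): δ = 1.78°  ✓
  (1,6): δ = 63.66°  ✓
  (2,3): δ = 134.87°  ·
  (2,4): δ = 85.57°  ·
  (2,5): δ = 40.47°  ✓
  (2,6): δ = 21.41°  ✓
  (3,4): δ = 130.70°  ·
  (3,5): δ = 85.59°  ·
  (3,6): δ = 23.71°  ✓
  (4,5): δ = 134.89°  ·
  (4,6): δ = 73.01°  ✓
  (5,6): δ = 118.12°  ·
antipodal pairs: 10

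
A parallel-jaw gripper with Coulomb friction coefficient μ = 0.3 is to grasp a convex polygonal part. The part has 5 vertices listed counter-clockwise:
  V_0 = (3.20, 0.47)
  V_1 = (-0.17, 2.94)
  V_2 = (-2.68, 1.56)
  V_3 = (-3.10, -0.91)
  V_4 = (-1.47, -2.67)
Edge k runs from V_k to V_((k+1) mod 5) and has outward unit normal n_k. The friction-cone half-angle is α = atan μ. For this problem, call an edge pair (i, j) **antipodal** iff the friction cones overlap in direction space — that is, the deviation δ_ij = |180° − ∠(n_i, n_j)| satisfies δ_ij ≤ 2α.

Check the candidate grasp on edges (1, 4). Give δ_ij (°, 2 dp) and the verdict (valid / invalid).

δ = 5.11°, valid

α = atan 0.3 = 16.70°;  2α = 33.40°
edge 1: e_1 = (-2.51, -1.38);  n_1 = (-0.4818, +0.8763)
edge 4: e_4 = (+4.67, +3.14);  n_4 = (+0.5580, -0.8299)
∠(n_1, n_4) = 174.89°
δ = |180° − 174.89°| = 5.11°
5.11° ≤ 2α = 33.40°  →  valid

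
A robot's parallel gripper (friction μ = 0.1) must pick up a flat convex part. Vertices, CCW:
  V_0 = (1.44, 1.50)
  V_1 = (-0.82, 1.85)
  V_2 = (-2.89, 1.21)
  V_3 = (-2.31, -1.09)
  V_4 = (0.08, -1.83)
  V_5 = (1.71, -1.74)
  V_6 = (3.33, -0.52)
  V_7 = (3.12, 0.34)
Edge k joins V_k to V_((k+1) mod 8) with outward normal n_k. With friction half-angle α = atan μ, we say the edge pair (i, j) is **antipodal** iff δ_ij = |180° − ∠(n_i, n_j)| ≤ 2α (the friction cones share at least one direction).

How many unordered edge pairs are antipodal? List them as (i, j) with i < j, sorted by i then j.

α = atan 0.1 = 5.71°;  2α = 11.42°
n_0 = (+0.1530, +0.9882)
n_1 = (-0.2954, +0.9554)
n_2 = (-0.9696, -0.2445)
n_3 = (-0.2958, -0.9553)
n_4 = (+0.0551, -0.9985)
n_5 = (+0.6016, -0.7988)
n_6 = (+0.9715, +0.2372)
n_7 = (+0.5682, +0.8229)
  (0,1): δ = 154.02°  ·
  (0,2): δ = 67.04°  ·
  (0,3): δ = 8.40°  ✓
  (0,4): δ = 11.96°  ·
  (0,5): δ = 45.79°  ·
  (0,6): δ = 112.53°  ·
  (0,7): δ = 154.18°  ·
  (1,2): δ = 93.03°  ·
  (1,3): δ = 34.38°  ·
  (1,4): δ = 14.02°  ·
  (1,5): δ = 19.80°  ·
  (1,6): δ = 86.54°  ·
  (1,7): δ = 128.20°  ·
  (2,3): δ = 121.36°  ·
  (2,4): δ = 100.99°  ·
  (2,5): δ = 67.17°  ·
  (2,6): δ = 0.43°  ✓
  (2,7): δ = 41.22°  ·
  (3,4): δ = 159.64°  ·
  (3,5): δ = 125.81°  ·
  (3,6): δ = 59.07°  ·
  (3,7): δ = 17.42°  ·
  (4,5): δ = 146.18°  ·
  (4,6): δ = 79.44°  ·
  (4,7): δ = 37.78°  ·
  (5,6): δ = 113.26°  ·
  (5,7): δ = 71.61°  ·
  (6,7): δ = 138.35°  ·
antipodal pairs: 2

count = 2; pairs: (0,3), (2,6)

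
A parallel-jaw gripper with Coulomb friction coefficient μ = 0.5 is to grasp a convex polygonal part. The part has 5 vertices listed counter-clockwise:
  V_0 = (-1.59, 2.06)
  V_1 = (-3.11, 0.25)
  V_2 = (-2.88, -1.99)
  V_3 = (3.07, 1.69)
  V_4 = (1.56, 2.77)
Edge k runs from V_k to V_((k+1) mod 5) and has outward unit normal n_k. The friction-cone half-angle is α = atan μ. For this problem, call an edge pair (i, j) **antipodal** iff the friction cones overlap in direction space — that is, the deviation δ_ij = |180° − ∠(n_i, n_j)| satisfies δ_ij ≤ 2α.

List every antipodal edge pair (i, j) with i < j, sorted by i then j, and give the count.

count = 3; pairs: (0,2), (1,3), (2,4)

α = atan 0.5 = 26.57°;  2α = 53.13°
n_0 = (-0.7658, +0.6431)
n_1 = (-0.9948, -0.1021)
n_2 = (+0.5260, -0.8505)
n_3 = (+0.5817, +0.8134)
n_4 = (-0.2199, +0.9755)
  (0,1): δ = 134.11°  ·
  (0,2): δ = 18.24°  ✓
  (0,3): δ = 94.45°  ·
  (0,4): δ = 142.72°  ·
  (1,2): δ = 64.13°  ·
  (1,3): δ = 48.56°  ✓
  (1,4): δ = 96.84°  ·
  (2,3): δ = 67.31°  ·
  (2,4): δ = 19.03°  ✓
  (3,4): δ = 131.72°  ·
antipodal pairs: 3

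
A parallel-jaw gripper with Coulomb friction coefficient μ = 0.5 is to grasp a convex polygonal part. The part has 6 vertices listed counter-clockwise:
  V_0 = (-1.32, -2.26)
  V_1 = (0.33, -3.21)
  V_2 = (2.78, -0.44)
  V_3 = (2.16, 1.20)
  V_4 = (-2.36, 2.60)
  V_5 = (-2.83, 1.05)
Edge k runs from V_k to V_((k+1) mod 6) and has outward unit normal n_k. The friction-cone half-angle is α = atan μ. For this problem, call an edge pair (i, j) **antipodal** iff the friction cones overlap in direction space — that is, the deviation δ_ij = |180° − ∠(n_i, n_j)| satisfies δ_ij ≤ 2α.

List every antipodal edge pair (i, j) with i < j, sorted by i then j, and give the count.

count = 6; pairs: (0,2), (0,3), (1,4), (2,4), (2,5), (3,5)

α = atan 0.5 = 26.57°;  2α = 53.13°
n_0 = (-0.4990, -0.8666)
n_1 = (+0.7490, -0.6625)
n_2 = (+0.9354, +0.3536)
n_3 = (+0.2959, +0.9552)
n_4 = (-0.9570, +0.2902)
n_5 = (-0.9098, -0.4150)
  (0,1): δ = 101.56°  ·
  (0,2): δ = 39.36°  ✓
  (0,3): δ = 12.72°  ✓
  (0,4): δ = 103.06°  ·
  (0,5): δ = 144.45°  ·
  (1,2): δ = 117.80°  ·
  (1,3): δ = 65.72°  ·
  (1,4): δ = 24.62°  ✓
  (1,5): δ = 66.01°  ·
  (2,3): δ = 127.92°  ·
  (2,4): δ = 37.58°  ✓
  (2,5): δ = 3.81°  ✓
  (3,4): δ = 89.66°  ·
  (3,5): δ = 48.27°  ✓
  (4,5): δ = 138.61°  ·
antipodal pairs: 6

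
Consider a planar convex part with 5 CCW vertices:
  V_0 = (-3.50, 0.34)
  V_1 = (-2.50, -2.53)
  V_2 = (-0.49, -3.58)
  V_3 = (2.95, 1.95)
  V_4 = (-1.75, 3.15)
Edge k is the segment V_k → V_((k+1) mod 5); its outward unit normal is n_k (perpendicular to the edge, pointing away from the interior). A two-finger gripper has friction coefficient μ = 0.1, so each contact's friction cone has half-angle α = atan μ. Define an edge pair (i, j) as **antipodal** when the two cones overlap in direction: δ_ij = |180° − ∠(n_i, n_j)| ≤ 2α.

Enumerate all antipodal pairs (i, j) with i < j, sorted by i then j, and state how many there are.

α = atan 0.1 = 5.71°;  2α = 11.42°
n_0 = (-0.9443, -0.3290)
n_1 = (-0.4630, -0.8863)
n_2 = (+0.8491, -0.5282)
n_3 = (+0.2474, +0.9689)
n_4 = (-0.8488, +0.5286)
  (0,1): δ = 136.79°  ·
  (0,2): δ = 51.09°  ·
  (0,3): δ = 56.47°  ·
  (0,4): δ = 128.88°  ·
  (1,2): δ = 94.30°  ·
  (1,3): δ = 13.26°  ·
  (1,4): δ = 85.67°  ·
  (2,3): δ = 72.44°  ·
  (2,4): δ = 0.03°  ✓
  (3,4): δ = 107.59°  ·
antipodal pairs: 1

count = 1; pairs: (2,4)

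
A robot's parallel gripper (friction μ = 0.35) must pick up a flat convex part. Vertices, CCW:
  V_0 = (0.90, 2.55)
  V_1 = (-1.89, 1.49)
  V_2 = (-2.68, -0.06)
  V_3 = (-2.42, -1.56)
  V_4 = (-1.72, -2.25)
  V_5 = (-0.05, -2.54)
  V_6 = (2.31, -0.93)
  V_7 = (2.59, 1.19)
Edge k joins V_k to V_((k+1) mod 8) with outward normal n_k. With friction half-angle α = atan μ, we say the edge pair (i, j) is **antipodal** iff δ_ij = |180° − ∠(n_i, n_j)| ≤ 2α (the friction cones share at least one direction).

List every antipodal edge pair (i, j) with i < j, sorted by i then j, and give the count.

α = atan 0.35 = 19.29°;  2α = 38.58°
n_0 = (-0.3552, +0.9348)
n_1 = (-0.8910, +0.4541)
n_2 = (-0.9853, -0.1708)
n_3 = (-0.7020, -0.7122)
n_4 = (-0.1711, -0.9853)
n_5 = (+0.5636, -0.8261)
n_6 = (+0.9914, -0.1309)
n_7 = (+0.6269, +0.7791)
  (0,1): δ = 137.81°  ·
  (0,2): δ = 100.97°  ·
  (0,3): δ = 65.39°  ·
  (0,4): δ = 30.65°  ✓
  (0,5): δ = 13.50°  ✓
  (0,6): δ = 61.67°  ·
  (0,7): δ = 120.37°  ·
  (1,2): δ = 143.16°  ·
  (1,3): δ = 107.58°  ·
  (1,4): δ = 72.84°  ·
  (1,5): δ = 28.69°  ✓
  (1,6): δ = 19.48°  ✓
  (1,7): δ = 78.18°  ·
  (2,3): δ = 144.42°  ·
  (2,4): δ = 109.68°  ·
  (2,5): δ = 65.53°  ·
  (2,6): δ = 17.36°  ✓
  (2,7): δ = 41.34°  ·
  (3,4): δ = 145.26°  ·
  (3,5): δ = 101.11°  ·
  (3,6): δ = 52.94°  ·
  (3,7): δ = 5.76°  ✓
  (4,5): δ = 135.85°  ·
  (4,6): δ = 87.67°  ·
  (4,7): δ = 28.97°  ✓
  (5,6): δ = 131.83°  ·
  (5,7): δ = 73.13°  ·
  (6,7): δ = 121.30°  ·
antipodal pairs: 7

count = 7; pairs: (0,4), (0,5), (1,5), (1,6), (2,6), (3,7), (4,7)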